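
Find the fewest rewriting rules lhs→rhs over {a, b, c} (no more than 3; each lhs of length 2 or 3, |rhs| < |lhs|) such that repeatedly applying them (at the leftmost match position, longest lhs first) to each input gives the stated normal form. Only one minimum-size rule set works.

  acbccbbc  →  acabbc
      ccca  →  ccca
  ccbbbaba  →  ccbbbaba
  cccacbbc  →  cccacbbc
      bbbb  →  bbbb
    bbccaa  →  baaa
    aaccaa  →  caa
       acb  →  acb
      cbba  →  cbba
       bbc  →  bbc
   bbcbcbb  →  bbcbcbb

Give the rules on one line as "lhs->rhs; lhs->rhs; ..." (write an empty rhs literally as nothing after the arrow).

aac->; bcc->a

  | acbccbbc => acabbc
  | ccca
  | ccbbbaba
  | cccacbbc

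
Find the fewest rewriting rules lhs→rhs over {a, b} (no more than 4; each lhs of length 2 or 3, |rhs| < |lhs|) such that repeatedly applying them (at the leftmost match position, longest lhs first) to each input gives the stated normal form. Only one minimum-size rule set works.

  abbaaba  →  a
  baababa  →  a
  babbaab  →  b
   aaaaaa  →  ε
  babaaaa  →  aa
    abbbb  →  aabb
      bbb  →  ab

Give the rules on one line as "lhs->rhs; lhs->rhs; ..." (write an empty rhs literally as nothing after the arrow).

  | abbaaba => abaaba => aaaba => ba => a
  | baababa => aababa => aaaba => ba => a
  | babbaab => abbaab => abaab => aaab => b
  | aaaaaa => aaa => ε

aaa->; ba->a; bbb->ab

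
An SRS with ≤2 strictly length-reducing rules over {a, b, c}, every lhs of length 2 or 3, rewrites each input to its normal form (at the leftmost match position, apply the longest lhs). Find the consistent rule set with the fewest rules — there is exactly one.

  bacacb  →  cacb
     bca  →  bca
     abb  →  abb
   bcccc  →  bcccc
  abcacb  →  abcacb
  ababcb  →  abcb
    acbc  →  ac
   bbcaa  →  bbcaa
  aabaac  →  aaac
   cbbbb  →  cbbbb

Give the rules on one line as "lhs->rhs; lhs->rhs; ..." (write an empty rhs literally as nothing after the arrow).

  | bacacb => cacb
  | bca
  | abb
  | bcccc

ba->; cbc->c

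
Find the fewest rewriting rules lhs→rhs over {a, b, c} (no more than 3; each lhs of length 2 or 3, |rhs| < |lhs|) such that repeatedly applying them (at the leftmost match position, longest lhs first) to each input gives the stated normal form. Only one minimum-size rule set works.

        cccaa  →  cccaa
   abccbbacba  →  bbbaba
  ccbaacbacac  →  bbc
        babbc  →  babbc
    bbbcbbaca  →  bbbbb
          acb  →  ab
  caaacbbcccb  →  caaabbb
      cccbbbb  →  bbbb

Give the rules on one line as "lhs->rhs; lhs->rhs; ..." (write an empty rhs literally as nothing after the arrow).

abc->bc; aca->; cb->b

  | cccaa
  | abccbbacba => bccbbacba => bcbbacba => bbbacba => bbbaba
  | ccbaacbacac => cbaacbacac => baacbacac => baabacac => baabc => babc => bbc
  | babbc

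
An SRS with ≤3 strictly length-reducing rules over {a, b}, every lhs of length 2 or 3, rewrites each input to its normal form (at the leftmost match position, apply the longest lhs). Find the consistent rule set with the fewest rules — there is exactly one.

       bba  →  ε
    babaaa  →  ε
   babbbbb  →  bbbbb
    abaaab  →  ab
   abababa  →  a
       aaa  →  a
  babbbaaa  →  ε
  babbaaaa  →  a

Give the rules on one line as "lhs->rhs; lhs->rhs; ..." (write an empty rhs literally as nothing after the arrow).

  | bba => ba => ε
  | babaaa => baaa => aa => ε
  | babbbbb => bbbbb
  | abaaab => aaab => ab

aa->; ba->; bba->ba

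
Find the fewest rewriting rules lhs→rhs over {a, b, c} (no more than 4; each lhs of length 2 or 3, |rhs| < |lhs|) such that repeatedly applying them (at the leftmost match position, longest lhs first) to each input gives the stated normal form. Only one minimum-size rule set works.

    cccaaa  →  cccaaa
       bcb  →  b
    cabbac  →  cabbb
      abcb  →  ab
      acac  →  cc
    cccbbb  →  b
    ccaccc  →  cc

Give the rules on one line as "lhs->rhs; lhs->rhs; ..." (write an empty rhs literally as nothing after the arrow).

  | cccaaa
  | bcb => b
  | cabbac => cabbb
  | abcb => ab

ac->b; aca->c; cb->; ccb->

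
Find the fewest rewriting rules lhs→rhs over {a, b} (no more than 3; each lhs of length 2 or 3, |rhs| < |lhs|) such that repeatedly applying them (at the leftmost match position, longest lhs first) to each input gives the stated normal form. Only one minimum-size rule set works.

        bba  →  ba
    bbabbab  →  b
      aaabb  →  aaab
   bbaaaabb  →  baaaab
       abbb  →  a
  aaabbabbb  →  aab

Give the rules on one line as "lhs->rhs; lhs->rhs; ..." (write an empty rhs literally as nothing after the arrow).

aba->bb; bb->b; bbb->

  | bba => ba
  | bbabbab => babbab => babab => bbbb => b
  | aaabb => aaab
  | bbaaaabb => baaaabb => baaaab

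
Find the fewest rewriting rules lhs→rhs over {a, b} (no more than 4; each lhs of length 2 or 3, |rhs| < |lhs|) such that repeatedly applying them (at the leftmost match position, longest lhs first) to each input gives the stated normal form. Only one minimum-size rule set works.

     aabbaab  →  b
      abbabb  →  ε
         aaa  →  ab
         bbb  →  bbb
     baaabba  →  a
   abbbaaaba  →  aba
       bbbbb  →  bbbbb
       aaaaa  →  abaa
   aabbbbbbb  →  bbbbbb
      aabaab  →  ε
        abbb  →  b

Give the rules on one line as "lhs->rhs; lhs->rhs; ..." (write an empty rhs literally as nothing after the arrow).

aaa->ab; aab->; abb->; bab->a

  | aabbaab => baab => b
  | abbabb => abb => ε
  | aaa => ab
  | bbb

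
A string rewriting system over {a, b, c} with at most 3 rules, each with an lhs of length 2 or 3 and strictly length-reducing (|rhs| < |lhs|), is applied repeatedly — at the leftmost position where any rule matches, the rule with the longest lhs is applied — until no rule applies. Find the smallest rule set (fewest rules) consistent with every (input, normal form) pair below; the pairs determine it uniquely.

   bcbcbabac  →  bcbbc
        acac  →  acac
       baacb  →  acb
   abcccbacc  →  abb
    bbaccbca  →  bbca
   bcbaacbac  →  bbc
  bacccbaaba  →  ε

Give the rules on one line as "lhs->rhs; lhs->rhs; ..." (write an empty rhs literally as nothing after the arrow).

  | bcbcbabac => bcbbbac => bcbbc
  | acac
  | baacb => acb
  | abcccbacc => abcbacc => abbcc => abb

ba->; cba->b; cc->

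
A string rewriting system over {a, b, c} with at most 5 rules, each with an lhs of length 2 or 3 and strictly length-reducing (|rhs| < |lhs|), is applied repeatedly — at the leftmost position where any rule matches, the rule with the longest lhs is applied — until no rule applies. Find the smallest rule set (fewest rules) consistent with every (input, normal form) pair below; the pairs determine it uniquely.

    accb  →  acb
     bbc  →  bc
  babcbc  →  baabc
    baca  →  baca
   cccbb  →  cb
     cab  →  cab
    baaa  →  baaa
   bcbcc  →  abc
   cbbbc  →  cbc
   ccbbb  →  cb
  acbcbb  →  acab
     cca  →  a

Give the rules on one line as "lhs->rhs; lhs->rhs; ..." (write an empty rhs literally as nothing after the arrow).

bb->b; bcb->ab; cc->c; cca->a

  | accb => acb
  | bbc => bc
  | babcbc => baabc
  | baca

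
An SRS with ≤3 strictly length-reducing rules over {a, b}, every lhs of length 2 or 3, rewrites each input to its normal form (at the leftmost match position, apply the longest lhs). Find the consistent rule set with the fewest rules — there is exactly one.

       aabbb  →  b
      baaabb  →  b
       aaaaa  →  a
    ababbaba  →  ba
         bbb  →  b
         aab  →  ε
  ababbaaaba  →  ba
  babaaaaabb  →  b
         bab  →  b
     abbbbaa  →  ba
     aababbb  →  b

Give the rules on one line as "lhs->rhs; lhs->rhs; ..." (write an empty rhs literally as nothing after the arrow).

  | aabbb => abbb => bb => b
  | baaabb => baabb => babb => bb => b
  | aaaaa => aaaa => aaa => aa => a
  | ababbaba => abbaba => baba => ba

aa->a; ab->; bb->b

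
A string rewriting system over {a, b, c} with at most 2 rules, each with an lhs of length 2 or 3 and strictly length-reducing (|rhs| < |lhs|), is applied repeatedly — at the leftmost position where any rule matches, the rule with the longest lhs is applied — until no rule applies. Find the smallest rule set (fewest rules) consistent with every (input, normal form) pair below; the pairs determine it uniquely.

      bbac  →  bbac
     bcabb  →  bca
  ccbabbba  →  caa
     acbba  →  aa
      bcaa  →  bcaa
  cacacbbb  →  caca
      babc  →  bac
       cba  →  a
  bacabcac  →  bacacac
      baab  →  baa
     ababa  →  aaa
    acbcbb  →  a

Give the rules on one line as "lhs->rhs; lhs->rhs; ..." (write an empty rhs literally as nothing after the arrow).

ab->a; cb->

  | bbac
  | bcabb => bcab => bca
  | ccbabbba => cabbba => cabba => caba => caa
  | acbba => aba => aa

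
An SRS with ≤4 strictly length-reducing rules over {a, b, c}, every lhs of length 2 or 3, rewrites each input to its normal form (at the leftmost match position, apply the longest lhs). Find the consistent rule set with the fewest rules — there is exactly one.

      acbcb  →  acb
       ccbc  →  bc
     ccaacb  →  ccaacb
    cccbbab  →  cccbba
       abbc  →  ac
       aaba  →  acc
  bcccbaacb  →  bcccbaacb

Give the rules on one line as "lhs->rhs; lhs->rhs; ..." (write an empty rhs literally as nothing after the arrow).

ab->a; aba->cc; cbc->bc

  | acbcb => abcb => acb
  | ccbc => cbc => bc
  | ccaacb
  | cccbbab => cccbba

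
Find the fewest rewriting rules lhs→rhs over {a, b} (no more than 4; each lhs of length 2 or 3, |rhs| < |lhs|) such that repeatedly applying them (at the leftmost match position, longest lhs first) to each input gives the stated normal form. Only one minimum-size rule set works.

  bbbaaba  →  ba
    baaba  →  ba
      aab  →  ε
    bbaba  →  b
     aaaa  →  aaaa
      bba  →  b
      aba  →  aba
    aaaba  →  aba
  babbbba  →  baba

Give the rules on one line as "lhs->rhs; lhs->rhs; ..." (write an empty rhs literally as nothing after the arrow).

  | bbbaaba => baaba => bbba => ba
  | baaba => bbba => ba
  | aab => bb => ε
  | bbaba => bba => b

aab->bb; abb->ab; bb->; bba->b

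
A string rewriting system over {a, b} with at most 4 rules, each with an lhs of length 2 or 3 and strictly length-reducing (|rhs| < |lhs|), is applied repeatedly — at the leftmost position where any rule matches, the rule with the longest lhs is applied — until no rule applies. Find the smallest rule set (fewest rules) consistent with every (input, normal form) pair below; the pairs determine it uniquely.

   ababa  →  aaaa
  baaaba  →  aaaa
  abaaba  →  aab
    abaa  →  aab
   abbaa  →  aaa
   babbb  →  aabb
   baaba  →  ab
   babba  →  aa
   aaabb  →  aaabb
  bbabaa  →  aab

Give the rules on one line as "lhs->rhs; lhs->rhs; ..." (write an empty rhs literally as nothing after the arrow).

  | ababa => aaaa
  | baaaba => ababa => aaaa
  | abaaba => aabba => aab
  | abaa => aab

ba->; baa->ab; bab->aa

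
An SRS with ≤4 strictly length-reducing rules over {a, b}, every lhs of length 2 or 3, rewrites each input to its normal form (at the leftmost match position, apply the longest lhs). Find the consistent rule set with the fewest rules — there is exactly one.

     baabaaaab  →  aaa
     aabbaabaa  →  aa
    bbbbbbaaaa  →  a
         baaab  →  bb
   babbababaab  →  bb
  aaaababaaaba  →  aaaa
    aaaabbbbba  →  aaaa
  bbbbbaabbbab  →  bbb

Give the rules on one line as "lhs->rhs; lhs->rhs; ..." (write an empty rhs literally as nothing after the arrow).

  | baabaaaab => babaaaab => bbaaaab => aaab => aaa
  | aabbaabaa => aabaabaa => aababaa => aabbaa => aabaa => aaba => aab => aa
  | bbbbbbaaaa => bbbbaaa => bbaa => a
  | baaab => baab => bab => bb

ab->a; aba->ab; ba->b; bba->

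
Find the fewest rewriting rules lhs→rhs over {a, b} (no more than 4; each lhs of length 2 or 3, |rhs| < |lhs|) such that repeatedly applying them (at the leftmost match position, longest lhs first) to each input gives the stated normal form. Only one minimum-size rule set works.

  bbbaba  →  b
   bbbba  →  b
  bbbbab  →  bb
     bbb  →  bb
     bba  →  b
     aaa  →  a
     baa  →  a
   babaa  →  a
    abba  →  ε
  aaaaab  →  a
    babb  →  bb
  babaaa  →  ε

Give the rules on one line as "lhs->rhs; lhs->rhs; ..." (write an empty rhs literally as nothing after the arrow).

aa->; ab->a; ba->; bbb->bb

  | bbbaba => bbaba => bba => b
  | bbbba => bbba => bba => b
  | bbbbab => bbbab => bbab => bb
  | bbb => bb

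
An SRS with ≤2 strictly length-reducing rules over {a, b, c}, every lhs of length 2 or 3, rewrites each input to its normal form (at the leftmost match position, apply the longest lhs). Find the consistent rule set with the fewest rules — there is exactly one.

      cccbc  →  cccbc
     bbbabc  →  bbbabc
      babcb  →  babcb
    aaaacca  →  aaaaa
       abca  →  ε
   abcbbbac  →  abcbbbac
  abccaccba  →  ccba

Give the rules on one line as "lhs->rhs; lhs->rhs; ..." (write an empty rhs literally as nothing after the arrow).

  | cccbc
  | bbbabc
  | babcb
  | aaaacca => aaaaca => aaaaa

aba->; ca->a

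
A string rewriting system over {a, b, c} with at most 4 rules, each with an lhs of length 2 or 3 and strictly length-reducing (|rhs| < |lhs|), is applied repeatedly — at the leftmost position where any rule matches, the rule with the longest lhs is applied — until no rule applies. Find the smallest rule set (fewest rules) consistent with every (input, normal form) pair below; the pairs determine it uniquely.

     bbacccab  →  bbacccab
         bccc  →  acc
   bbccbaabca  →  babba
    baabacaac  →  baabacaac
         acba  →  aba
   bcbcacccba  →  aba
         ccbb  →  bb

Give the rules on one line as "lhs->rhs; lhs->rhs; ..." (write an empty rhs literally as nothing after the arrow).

aaa->b; bc->a; cb->b

  | bbacccab
  | bccc => acc
  | bbccbaabca => bacbaabca => babaabca => babaaaa => babba
  | baabacaac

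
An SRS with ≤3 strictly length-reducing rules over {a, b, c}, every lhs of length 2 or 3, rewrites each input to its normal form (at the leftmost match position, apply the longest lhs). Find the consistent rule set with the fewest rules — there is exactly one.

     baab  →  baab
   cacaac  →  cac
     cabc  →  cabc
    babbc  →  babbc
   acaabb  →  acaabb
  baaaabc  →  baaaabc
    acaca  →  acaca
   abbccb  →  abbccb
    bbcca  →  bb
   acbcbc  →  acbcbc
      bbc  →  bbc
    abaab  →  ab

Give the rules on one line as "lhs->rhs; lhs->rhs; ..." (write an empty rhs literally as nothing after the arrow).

aac->; aba->; cca->

  | baab
  | cacaac => cac
  | cabc
  | babbc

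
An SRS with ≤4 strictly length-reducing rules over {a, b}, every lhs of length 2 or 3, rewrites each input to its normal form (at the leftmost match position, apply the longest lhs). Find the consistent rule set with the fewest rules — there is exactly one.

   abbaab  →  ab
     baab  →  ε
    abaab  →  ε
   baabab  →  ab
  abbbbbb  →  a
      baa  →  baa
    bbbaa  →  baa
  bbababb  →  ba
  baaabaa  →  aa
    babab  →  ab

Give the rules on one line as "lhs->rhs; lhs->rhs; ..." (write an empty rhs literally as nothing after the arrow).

aab->b; aba->ba; bb->

  | abbaab => aaab => ab
  | baab => bb => ε
  | abaab => baab => bb => ε
  | baabab => bbab => ab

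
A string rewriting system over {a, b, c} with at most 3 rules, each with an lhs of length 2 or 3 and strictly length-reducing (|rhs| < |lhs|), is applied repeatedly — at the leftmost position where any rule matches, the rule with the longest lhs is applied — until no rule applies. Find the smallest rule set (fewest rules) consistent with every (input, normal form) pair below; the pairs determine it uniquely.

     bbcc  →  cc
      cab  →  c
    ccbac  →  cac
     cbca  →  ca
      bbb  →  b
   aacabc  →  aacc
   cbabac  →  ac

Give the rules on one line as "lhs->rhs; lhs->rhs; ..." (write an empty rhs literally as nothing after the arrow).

  | bbcc => cc
  | cab => c
  | ccbac => cac
  | cbca => ca

ab->; bb->; cb->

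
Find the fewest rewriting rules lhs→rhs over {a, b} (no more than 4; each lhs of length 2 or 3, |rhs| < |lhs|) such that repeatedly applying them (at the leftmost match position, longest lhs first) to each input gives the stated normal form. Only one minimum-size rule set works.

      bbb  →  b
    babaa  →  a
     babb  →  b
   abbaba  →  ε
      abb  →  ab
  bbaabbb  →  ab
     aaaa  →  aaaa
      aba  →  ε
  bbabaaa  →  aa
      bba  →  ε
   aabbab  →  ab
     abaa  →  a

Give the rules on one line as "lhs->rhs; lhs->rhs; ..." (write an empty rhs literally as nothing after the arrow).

aba->; ba->; bb->b

  | bbb => bb => b
  | babaa => baa => a
  | babb => bb => b
  | abbaba => ababa => ba => ε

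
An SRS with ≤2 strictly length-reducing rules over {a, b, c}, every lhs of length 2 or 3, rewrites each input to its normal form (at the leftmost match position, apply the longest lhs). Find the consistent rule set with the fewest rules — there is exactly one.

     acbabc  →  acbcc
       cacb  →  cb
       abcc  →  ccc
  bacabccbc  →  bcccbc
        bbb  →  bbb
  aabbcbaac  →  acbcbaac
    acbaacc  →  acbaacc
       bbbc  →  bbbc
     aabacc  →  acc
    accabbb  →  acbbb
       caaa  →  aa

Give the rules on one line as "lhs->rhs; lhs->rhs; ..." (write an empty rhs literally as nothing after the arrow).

  | acbabc => acbcc
  | cacb => cb
  | abcc => ccc
  | bacabccbc => babccbc => bcccbc

ab->c; ca->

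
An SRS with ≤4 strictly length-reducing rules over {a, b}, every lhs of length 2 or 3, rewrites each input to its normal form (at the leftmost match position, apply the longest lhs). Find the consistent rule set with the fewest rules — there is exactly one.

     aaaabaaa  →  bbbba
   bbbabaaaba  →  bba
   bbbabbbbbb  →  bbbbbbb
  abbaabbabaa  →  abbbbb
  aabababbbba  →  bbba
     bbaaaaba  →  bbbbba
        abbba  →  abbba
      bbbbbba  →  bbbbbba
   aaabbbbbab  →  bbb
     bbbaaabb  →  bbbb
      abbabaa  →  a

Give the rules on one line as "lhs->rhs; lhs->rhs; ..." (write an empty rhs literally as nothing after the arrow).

aa->b; aba->; bab->

  | aaaabaaa => baabaaa => bbbaaa => bbbba
  | bbbabaaaba => bbaaaba => bbbaba => bba
  | bbbabbbbbb => bbbbbbb
  | abbaabbabaa => abbbbbabaa => abbbbaa => abbbbb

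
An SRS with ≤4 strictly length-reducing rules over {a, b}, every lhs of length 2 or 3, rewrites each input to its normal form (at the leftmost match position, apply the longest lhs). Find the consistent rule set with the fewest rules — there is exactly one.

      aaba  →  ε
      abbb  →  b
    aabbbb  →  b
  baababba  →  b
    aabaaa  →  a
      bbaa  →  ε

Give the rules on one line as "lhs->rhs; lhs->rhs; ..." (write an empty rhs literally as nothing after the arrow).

aa->a; ab->b; abb->ab; ba->

  | aaba => aba => ba => ε
  | abbb => abb => ab => b
  | aabbbb => abbbb => abbb => abb => ab => b
  | baababba => ababba => babba => bba => b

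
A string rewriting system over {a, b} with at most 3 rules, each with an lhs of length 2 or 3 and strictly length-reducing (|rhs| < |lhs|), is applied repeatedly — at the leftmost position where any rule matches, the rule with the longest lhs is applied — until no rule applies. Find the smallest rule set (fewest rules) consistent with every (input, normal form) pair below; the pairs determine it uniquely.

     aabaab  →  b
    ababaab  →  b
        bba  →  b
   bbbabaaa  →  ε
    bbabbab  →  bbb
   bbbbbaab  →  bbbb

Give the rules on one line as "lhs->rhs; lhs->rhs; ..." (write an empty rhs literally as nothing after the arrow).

  | aabaab => abaab => baab => ab => b
  | ababaab => babaab => baab => ab => b
  | bba => b
  | bbbabaaa => bbbaaa => bbaa => ba => ε

ab->b; ba->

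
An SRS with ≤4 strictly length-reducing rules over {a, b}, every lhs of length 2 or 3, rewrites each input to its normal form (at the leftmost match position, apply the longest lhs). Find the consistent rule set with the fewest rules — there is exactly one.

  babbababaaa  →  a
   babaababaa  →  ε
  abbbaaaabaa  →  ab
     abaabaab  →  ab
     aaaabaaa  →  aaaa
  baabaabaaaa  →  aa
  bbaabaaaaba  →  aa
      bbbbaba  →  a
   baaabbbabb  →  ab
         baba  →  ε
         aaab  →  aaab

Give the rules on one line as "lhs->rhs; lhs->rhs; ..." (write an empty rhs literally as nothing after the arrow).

  | babbababaaa => bbababaaa => ababaaa => abaaa => abba => aba => a
  | babaababaa => baababaa => bbbabaa => babaa => baa => bb => ε
  | abbbaaaabaa => abbaaaabaa => abaaaabaa => abbaabaa => abaabaa => abbbaa => abbaa => abaa => abb => ab
  | abaabaab => abbbaab => abbaab => abaab => abbb => abb => ab

abb->ab; ba->; baa->bb; bb->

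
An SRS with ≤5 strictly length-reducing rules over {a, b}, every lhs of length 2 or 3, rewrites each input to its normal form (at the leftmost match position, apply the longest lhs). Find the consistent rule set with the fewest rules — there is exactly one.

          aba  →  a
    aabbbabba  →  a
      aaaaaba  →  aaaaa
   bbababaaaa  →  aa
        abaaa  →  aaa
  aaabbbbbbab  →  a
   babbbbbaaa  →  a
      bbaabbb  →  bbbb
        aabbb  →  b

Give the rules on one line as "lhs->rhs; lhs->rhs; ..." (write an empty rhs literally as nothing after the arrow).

ab->; ba->a; baa->; bab->a

  | aba => a
  | aabbbabba => abbabba => babba => aba => a
  | aaaaaba => aaaaa
  | bbababaaaa => baabaaaa => baaaa => aa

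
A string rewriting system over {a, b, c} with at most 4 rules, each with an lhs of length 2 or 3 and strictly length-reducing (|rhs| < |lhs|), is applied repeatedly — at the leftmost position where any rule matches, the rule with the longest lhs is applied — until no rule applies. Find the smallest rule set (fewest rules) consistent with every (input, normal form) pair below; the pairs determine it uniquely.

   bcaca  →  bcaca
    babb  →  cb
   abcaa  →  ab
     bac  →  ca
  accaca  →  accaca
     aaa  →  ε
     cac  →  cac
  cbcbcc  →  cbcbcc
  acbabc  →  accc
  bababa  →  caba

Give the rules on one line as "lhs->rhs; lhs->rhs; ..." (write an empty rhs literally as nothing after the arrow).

  | bcaca
  | babb => cb
  | abcaa => ab
  | bac => ca

aaa->; bab->c; bac->ca; caa->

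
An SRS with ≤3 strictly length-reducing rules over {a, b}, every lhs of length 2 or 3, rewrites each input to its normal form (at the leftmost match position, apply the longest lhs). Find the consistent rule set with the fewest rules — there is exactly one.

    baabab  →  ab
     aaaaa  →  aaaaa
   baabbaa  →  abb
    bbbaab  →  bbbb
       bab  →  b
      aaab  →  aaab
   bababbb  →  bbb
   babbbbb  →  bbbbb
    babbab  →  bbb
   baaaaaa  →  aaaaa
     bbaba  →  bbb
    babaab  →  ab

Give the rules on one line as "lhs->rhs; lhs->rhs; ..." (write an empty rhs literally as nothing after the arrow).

  | baabab => abab => ab
  | aaaaa
  | baabbaa => abbaa => abba => abb
  | bbbaab => bbbab => bbbb

ba->; bba->bb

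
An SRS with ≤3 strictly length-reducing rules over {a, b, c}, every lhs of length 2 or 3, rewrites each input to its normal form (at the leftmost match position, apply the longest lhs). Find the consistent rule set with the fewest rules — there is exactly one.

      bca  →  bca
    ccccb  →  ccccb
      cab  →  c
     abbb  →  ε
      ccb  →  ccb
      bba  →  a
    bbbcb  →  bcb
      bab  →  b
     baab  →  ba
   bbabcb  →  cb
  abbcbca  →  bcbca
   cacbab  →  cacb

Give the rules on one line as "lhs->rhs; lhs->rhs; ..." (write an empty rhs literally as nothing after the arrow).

ab->; bb->

  | bca
  | ccccb
  | cab => c
  | abbb => bb => ε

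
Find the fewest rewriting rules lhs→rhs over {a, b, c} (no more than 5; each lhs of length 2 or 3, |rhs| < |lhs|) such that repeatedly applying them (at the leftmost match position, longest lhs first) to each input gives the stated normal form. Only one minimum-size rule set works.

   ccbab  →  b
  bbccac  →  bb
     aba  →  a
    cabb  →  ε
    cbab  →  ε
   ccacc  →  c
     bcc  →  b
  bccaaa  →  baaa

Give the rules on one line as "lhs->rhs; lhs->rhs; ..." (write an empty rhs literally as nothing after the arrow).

  | ccbab => bab => b
  | bbccac => bbac => bb
  | aba => a
  | cabb => cb => ε

ab->; ac->; cb->; cc->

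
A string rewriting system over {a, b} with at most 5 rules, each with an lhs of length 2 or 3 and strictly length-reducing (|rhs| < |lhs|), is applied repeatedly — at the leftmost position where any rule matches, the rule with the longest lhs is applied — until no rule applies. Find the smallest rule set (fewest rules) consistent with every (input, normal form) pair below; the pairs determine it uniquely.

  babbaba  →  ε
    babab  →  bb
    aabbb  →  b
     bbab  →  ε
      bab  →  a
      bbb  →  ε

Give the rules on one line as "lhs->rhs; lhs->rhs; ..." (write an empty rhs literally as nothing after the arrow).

aa->b; ba->; bab->a; bbb->

  | babbaba => ababa => aaa => ba => ε
  | babab => aab => bb
  | aabbb => bbbb => b
  | bbab => ba => ε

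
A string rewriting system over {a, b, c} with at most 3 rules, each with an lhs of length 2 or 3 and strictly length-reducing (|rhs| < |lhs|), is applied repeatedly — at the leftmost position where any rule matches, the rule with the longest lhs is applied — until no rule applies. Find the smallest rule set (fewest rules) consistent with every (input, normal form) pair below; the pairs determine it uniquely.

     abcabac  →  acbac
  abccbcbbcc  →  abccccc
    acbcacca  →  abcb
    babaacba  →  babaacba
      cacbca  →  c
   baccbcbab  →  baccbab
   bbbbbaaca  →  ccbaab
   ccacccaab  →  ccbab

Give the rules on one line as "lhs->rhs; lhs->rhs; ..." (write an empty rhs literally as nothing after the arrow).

  | abcabac => abbbac => acbac
  | abccbcbbcc => abccbbcc => abccccc
  | acbcacca => acacca => abcca => abcb
  | babaacba

bb->c; ca->b; cbc->c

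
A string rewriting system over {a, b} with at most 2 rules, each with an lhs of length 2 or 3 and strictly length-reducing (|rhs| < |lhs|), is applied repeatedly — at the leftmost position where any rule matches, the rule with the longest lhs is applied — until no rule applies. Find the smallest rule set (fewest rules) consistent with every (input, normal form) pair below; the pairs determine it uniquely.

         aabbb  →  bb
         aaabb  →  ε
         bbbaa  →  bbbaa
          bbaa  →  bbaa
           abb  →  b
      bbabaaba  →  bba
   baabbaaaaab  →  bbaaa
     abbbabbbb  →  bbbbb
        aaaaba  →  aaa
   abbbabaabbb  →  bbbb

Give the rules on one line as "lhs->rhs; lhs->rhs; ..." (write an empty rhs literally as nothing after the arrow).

  | aabbb => bb
  | aaabb => ab => ε
  | bbbaa
  | bbaa

aab->; ab->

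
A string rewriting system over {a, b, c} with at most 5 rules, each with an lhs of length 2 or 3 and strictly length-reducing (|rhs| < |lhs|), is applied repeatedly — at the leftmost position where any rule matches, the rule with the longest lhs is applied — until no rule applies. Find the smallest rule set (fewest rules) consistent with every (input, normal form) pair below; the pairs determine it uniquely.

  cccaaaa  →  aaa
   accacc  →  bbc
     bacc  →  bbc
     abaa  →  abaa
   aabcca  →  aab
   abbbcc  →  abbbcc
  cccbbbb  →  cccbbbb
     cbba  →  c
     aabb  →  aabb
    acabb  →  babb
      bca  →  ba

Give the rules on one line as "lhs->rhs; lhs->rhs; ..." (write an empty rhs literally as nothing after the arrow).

ac->b; bba->; ca->a; cca->

  | cccaaaa => caaa => aaa
  | accacc => bcacc => bacc => bbc
  | bacc => bbc
  | abaa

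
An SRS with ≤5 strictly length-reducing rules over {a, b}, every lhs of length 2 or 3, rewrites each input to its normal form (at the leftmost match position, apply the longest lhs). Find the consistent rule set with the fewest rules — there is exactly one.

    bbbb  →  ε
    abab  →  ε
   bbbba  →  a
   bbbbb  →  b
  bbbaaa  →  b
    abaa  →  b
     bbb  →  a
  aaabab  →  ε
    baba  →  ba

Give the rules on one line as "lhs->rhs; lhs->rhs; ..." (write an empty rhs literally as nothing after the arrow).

aa->b; aaa->a; ab->; bbb->a

  | bbbb => ab => ε
  | abab => ab => ε
  | bbbba => aba => a
  | bbbbb => abb => b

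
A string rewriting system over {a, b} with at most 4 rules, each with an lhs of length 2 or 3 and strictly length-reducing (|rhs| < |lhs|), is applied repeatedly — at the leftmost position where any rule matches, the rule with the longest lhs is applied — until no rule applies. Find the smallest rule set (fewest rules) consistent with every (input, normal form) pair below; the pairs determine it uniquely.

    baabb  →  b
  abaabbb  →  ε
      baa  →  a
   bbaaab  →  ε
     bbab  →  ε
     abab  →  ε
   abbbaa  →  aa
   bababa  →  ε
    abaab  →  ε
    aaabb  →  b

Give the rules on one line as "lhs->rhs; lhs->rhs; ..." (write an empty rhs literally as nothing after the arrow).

aab->ab; ab->; ba->; bb->

  | baabb => abb => b
  | abaabbb => aabbb => abbb => bb => ε
  | baa => a
  | bbaaab => aaab => aab => ab => ε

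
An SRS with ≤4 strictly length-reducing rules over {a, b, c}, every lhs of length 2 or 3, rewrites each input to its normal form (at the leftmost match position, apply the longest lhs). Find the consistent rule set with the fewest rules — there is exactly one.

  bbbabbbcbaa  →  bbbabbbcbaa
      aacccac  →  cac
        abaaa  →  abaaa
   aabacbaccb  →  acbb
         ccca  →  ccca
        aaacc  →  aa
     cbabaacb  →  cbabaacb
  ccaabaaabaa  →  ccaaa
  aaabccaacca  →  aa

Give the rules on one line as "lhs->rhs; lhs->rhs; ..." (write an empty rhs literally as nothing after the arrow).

  | bbbabbbcbaa
  | aacccac => acac => cac
  | abaaa
  | aabacbaccb => acbaccb => acbb

aab->; aca->ca; acc->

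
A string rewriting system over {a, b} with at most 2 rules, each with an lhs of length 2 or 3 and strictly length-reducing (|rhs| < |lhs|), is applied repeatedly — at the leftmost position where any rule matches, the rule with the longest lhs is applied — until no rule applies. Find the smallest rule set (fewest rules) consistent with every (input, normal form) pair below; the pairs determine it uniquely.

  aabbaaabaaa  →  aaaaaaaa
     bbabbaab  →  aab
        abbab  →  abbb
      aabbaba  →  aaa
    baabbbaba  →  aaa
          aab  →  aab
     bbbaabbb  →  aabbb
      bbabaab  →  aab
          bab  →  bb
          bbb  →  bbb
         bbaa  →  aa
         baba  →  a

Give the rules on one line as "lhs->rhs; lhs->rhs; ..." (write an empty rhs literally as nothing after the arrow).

  | aabbaaabaaa => aabaaabaaa => aaaaabaaa => aaaaaaaa
  | bbabbaab => bbbbaab => bbbaab => bbaab => baab => aab
  | abbab => abbb
  | aabbaba => aabbba => aabba => aaba => aaa

ba->a; bab->bb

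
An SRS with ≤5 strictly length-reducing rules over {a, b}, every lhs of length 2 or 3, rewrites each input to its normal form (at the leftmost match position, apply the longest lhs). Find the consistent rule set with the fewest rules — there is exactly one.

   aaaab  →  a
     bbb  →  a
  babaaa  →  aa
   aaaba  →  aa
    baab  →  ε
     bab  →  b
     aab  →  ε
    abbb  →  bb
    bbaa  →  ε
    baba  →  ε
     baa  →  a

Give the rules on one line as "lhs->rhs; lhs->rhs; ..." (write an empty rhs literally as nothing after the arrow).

aab->ba; ab->; ba->; bbb->a

  | aaaab => aaba => baa => a
  | bbb => a
  | babaaa => baaa => aa
  | aaaba => abaa => aa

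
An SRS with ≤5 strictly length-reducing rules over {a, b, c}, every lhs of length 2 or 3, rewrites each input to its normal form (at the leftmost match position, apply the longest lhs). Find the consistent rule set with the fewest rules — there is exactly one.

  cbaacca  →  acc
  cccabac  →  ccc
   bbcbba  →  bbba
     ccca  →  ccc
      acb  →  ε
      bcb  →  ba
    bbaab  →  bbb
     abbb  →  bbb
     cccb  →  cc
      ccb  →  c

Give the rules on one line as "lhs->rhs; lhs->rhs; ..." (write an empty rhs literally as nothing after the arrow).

aa->; ab->b; ca->c; cb->a

  | cbaacca => aaacca => acca => acc
  | cccabac => cccbac => ccaac => ccac => ccc
  | bbcbba => bbaba => bbba
  | ccca => ccc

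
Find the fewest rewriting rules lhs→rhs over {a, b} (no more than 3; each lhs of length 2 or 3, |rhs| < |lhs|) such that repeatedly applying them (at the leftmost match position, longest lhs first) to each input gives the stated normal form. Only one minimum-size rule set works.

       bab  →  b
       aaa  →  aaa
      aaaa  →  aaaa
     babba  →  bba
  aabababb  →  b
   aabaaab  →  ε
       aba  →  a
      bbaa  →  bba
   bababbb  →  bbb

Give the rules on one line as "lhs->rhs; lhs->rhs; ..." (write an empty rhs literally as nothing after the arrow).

aab->ab; ab->; baa->ba

  | bab => b
  | aaa
  | aaaa
  | babba => bba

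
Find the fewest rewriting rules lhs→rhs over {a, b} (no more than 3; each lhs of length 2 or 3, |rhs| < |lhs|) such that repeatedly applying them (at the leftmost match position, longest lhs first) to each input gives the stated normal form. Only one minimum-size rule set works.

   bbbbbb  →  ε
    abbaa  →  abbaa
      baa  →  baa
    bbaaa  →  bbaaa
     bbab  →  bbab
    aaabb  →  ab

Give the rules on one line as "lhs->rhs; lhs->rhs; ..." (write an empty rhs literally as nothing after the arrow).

aab->; bbb->

  | bbbbbb => bbb => ε
  | abbaa
  | baa
  | bbaaa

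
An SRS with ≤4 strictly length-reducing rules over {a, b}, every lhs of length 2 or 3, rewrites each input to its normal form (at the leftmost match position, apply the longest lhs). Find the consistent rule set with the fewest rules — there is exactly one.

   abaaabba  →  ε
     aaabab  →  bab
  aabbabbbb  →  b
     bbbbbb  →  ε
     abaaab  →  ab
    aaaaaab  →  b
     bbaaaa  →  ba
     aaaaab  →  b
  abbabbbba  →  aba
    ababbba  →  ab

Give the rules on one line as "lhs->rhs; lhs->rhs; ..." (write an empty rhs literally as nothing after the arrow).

  | abaaabba => abbba => aaa => ε
  | aaabab => bab
  | aabbabbbb => bbabbbb => babbbb => baab => bb => b
  | bbbbbb => abbb => aa => ε

aa->; aaa->; bb->b; bbb->a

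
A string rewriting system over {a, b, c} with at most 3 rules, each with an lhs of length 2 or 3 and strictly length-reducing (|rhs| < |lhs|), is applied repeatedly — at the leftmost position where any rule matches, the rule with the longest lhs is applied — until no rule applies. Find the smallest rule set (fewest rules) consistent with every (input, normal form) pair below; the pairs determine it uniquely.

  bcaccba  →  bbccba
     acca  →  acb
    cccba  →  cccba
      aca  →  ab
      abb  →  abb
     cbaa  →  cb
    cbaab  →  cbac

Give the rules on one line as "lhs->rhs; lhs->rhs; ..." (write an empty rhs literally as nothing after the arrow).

  | bcaccba => bbccba
  | acca => acb
  | cccba
  | aca => ab

aa->; aab->ac; ca->b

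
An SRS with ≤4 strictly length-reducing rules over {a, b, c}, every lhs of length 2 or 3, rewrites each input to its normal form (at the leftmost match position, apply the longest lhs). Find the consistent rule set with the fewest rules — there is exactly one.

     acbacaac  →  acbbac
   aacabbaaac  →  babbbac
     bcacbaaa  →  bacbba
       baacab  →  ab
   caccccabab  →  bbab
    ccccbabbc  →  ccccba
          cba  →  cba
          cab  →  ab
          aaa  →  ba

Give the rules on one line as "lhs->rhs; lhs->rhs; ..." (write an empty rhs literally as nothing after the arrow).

aa->b; bbc->; ca->a

  | acbacaac => acbaaac => acbbac
  | aacabbaaac => bcabbaaac => babbaaac => babbbac
  | bcacbaaa => bacbaaa => bacbba
  | baacab => bbcab => ab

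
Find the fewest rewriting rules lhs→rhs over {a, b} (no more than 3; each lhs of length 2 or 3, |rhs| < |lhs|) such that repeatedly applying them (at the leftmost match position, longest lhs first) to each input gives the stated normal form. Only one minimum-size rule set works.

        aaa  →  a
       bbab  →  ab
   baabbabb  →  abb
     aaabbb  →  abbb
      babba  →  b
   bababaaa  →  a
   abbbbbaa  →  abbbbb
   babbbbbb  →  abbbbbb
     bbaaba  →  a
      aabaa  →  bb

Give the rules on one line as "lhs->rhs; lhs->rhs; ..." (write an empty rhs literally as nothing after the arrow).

aa->b; ba->a; baa->b

  | aaa => ba => a
  | bbab => bab => ab
  | baabbabb => bbbabb => bbabb => babb => abb
  | aaabbb => babbb => abbb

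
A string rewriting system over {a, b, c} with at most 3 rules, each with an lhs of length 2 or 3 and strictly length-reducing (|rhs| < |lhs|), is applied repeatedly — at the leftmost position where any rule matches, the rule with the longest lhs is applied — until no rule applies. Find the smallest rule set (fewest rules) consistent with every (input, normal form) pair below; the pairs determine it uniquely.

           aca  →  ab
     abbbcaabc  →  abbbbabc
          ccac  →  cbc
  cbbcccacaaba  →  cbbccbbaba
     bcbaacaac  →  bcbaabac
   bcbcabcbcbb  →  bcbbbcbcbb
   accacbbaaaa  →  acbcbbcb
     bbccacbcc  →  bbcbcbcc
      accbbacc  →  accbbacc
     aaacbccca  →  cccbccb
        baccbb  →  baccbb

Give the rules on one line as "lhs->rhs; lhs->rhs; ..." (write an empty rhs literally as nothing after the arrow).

aaa->cc; ca->b

  | aca => ab
  | abbbcaabc => abbbbabc
  | ccac => cbc
  | cbbcccacaaba => cbbccbcaaba => cbbccbbaba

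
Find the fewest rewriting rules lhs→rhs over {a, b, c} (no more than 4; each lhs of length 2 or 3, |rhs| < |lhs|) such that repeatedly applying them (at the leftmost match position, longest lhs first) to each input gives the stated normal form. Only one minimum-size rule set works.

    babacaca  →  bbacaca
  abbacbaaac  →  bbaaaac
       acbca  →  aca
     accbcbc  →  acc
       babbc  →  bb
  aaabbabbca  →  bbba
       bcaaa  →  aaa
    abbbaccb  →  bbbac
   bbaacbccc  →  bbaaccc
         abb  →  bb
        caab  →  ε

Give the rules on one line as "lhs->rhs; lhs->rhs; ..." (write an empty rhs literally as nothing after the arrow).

ab->b; bc->; cb->

  | babacaca => bbacaca
  | abbacbaaac => bbacbaaac => bbaaaac
  | acbca => aca
  | accbcbc => accbc => acc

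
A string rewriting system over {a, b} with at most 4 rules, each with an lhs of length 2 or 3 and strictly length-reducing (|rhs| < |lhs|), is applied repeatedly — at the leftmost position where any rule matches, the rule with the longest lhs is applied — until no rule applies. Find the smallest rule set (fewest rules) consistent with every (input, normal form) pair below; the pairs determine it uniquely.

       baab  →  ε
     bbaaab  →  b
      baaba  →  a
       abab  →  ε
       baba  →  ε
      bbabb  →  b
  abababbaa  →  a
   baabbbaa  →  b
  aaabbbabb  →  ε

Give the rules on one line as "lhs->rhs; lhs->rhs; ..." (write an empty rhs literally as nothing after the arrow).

aa->b; ab->; ba->; bb->

  | baab => ab => ε
  | bbaaab => aaab => bab => b
  | baaba => aba => a
  | abab => ab => ε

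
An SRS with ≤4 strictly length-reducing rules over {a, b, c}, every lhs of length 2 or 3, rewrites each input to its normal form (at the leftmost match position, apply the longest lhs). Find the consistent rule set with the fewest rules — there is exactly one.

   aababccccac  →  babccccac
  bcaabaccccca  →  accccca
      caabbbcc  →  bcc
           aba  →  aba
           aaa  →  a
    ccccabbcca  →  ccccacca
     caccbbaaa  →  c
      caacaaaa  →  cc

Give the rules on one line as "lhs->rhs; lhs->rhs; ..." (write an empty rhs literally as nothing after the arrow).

  | aababccccac => babccccac
  | bcaabaccccca => bcbaccccca => bbaccccca => accccca
  | caabbbcc => cbbbcc => bbbcc => bcc
  | aba

aa->; bb->; cb->b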